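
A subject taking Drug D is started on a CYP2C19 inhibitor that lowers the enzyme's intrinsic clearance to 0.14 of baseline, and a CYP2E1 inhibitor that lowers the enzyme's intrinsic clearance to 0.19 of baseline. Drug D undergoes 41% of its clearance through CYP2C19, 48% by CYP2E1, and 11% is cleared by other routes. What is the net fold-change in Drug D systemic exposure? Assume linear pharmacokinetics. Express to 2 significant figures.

The CYP2C19 pathway (41% of clearance) is reduced to 0.14× activity: 0.41 × 0.14 = 0.0574.
The CYP2E1 pathway (48% of clearance) drops to 0.19× activity: 0.48 × 0.19 = 0.0912.
The remaining 11% of clearance is unaffected.
New clearance relative to baseline: 0.0574 + 0.0912 + 0.11 = 0.2586.
Systemic exposure ∝ 1/CL: fold-change = 1 / 0.2586 = 3.9.

3.9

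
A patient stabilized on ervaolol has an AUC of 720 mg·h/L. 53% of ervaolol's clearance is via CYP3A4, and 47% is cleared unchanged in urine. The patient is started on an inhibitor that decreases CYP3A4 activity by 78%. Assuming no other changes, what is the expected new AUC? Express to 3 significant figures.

1.23 × 10³ mg·h/L

CYP3A4: 0.53 × 0.22 = 0.1166
Other: 0.47 (unchanged)
Relative clearance = 0.1166 + 0.47 = 0.5866.
New AUC = baseline ÷ relative clearance = 720 / 0.5866 = 1.23 × 10³ mg·h/L.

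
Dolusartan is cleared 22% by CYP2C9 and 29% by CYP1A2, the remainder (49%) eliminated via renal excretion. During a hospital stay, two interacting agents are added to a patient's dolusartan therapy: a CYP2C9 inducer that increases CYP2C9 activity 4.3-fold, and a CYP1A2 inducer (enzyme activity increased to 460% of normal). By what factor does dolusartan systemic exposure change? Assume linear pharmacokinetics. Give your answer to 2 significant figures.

0.36

The CYP2C9 pathway (22% of clearance) rises to 4.3× activity: 0.22 × 4.3 = 0.946.
The CYP1A2 pathway (29% of clearance) rises to 4.6× activity: 0.29 × 4.6 = 1.334.
The remaining 49% of clearance is unaffected.
CL_new/CL_old = 0.946 + 1.334 + 0.49 = 2.77.
Because systemic exposure varies inversely with clearance, the combined effect is 1 / 2.77 = 0.36.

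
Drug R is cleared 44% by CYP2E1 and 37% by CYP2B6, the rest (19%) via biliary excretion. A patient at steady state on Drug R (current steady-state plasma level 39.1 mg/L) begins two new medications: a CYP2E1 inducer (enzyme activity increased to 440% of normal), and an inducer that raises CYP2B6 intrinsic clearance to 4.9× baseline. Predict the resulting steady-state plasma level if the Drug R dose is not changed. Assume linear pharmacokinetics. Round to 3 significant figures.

9.93 mg/L

The CYP2E1 pathway (44% of clearance) rises to 4.4× activity: 0.44 × 4.4 = 1.936.
The CYP2B6 pathway (37% of clearance) increases to 4.9× activity: 0.37 × 4.9 = 1.813.
Non-CYP routes (19%) are unchanged.
CL_new/CL_old = 1.936 + 1.813 + 0.19 = 3.939.
Steady-state plasma level ∝ 1/CL: new value = 39.1 / 3.939 = 9.93 mg/L.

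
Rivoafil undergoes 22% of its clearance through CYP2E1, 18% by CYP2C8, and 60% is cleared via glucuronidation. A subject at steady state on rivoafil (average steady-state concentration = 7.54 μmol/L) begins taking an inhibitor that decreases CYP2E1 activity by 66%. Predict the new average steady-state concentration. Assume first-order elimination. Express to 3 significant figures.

8.82 μmol/L

The CYP2E1 pathway (22% of clearance) drops to 0.34× activity: 0.22 × 0.34 = 0.0748.
CYP2C8 (18%) and the residual 60% are unaffected.
Relative clearance = 0.0748 + 0.18 + 0.6 = 0.8548.
New average steady-state concentration = baseline ÷ relative clearance = 7.54 / 0.8548 = 8.82 μmol/L.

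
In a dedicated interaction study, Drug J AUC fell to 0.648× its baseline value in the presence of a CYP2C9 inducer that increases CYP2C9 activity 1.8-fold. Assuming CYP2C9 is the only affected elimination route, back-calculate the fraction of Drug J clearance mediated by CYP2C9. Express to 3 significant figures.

Write x for the fraction cleared via CYP2C9. The observed AUC change means clearance rose to 1/0.648 = 1.543 of baseline.
Setting x·1.8 + (1 − x) = 1.543 and solving: x = (1.543 − 1)/(1.8 − 1) = 0.679.

0.679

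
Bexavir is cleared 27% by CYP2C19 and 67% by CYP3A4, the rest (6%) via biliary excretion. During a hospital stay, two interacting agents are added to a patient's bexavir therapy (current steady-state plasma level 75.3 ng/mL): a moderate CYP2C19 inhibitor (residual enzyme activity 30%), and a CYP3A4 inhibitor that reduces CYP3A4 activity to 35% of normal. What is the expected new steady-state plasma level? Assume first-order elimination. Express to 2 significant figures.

The CYP2C19 pathway (27% of clearance) is reduced to 0.3× activity: 0.27 × 0.3 = 0.081.
The CYP3A4 pathway (67% of clearance) drops to 0.35× activity: 0.67 × 0.35 = 0.2345.
Non-CYP routes (6%) are unchanged.
CL_new/CL_old = 0.081 + 0.2345 + 0.06 = 0.3755.
Steady-state plasma level ∝ 1/CL: new value = 75.3 / 0.3755 = 2.0 × 10² ng/mL.

2.0 × 10² ng/mL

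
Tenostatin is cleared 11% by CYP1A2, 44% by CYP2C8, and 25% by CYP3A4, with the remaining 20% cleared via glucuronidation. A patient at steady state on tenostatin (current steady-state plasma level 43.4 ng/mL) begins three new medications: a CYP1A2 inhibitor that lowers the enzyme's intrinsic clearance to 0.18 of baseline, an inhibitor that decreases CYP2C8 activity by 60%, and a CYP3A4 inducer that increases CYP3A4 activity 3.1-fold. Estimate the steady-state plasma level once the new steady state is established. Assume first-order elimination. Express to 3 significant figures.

37.1 ng/mL

The CYP1A2 pathway (11% of clearance) is reduced to 0.18× activity: 0.11 × 0.18 = 0.0198.
The CYP2C8 pathway (44% of clearance) drops to 0.4× activity: 0.44 × 0.4 = 0.176.
The CYP3A4 pathway (25% of clearance) rises to 3.1× activity: 0.25 × 3.1 = 0.775.
The remaining 20% of clearance is unaffected.
CL_new/CL_old = 0.0198 + 0.176 + 0.775 + 0.2 = 1.1708.
Dividing the baseline by the relative clearance: 43.4 / 1.1708 = 37.1 ng/mL.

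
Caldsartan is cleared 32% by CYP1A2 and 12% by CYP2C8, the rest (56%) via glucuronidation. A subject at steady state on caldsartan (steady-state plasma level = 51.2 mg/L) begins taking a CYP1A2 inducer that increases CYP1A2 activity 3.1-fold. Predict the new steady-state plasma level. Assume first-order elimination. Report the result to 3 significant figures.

30.6 mg/L

CYP1A2: 0.32 × 3.1 = 0.992
CYP2C8: 0.12 (unchanged)
Other: 0.56 (unchanged)
New clearance relative to baseline: 0.992 + 0.12 + 0.56 = 1.672.
Steady-state plasma level ∝ 1/CL, so new value = 51.2 / 1.672 = 30.6 mg/L.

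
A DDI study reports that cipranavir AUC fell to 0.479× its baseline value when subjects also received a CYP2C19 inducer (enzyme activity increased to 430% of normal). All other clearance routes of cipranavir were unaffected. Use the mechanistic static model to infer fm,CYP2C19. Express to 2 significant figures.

CL'/CL = 1 / 0.479 = 2.088
4.3·fm + (1 − fm) = 2.088
fm = (2.088 − 1) / (4.3 − 1) = 0.33

0.33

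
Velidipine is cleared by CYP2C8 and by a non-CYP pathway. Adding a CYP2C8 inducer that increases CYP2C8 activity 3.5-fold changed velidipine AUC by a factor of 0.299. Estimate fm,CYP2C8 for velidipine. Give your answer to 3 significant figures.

Write x for the fraction cleared via CYP2C8. The observed AUC change means clearance rose to 1/0.299 = 3.344 of baseline.
Only the CYP2C8 route changed, so 3.344 = x·3.5 + (1 − x), giving x = 0.938.

0.938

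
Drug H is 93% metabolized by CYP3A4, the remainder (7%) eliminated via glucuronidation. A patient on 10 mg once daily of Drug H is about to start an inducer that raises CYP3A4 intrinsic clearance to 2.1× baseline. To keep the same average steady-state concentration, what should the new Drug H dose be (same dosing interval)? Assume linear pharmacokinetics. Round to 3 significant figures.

20.2 mg

CYP3A4: 0.93 × 2.1 = 1.953
Other: 0.07 (unchanged)
Relative clearance = 1.953 + 0.07 = 2.023.
Exposure is unchanged when dose changes in proportion to clearance. New dose = 10 mg × 2.023 = 20.2 mg.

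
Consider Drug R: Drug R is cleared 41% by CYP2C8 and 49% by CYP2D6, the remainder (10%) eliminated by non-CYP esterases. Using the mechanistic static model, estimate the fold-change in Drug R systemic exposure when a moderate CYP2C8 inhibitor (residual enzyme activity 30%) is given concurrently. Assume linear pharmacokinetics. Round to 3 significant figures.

1.40

The CYP2C8 pathway (41% of clearance) is reduced to 0.3× activity: 0.41 × 0.3 = 0.123.
CYP2D6 (49%) and the residual 10% are unaffected.
CL_new/CL_old = 0.123 + 0.49 + 0.1 = 0.713.
Systemic exposure is inversely proportional to clearance, so the fold-change is 1 / 0.713 = 1.40.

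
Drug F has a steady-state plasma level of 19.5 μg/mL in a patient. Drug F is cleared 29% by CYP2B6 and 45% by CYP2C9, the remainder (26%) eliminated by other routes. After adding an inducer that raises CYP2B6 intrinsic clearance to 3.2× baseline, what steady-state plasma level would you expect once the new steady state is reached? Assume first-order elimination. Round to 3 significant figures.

11.9 μg/mL

The CYP2B6 pathway (29% of clearance) is boosted to 3.2× activity: 0.29 × 3.2 = 0.928.
CYP2C9 (45%) and the residual 26% are unaffected.
Relative clearance = 0.928 + 0.45 + 0.26 = 1.638.
Steady-state plasma level ∝ 1/CL, so new value = 19.5 / 1.638 = 11.9 μg/mL.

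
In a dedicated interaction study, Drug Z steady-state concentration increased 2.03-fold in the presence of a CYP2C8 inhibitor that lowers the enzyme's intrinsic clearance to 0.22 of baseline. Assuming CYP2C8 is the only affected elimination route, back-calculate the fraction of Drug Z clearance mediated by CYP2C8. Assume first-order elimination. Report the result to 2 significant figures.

0.65

Let fm be the CYP2C8 fraction. New clearance relative to baseline = fm × 0.22 + (1 − fm).
Steady-state concentration ratio = 1 / (new CL fraction), so new CL fraction = 1 / 2.03 = 0.4926.
fm × 0.22 + 1 − fm = 0.4926  ⇒  fm × (0.22 − 1) = −0.5074  ⇒  fm = 0.65.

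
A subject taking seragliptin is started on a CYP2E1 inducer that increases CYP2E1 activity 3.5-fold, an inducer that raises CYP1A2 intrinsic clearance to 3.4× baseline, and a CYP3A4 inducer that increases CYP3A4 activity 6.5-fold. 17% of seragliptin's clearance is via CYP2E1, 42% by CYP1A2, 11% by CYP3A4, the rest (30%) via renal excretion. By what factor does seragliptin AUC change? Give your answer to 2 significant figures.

The CYP2E1 pathway (17% of clearance) increases to 3.5× activity: 0.17 × 3.5 = 0.595.
The CYP1A2 pathway (42% of clearance) is boosted to 3.4× activity: 0.42 × 3.4 = 1.428.
The CYP3A4 pathway (11% of clearance) rises to 6.5× activity: 0.11 × 6.5 = 0.715.
The remaining 30% of clearance is unaffected.
CL_new/CL_old = 0.595 + 1.428 + 0.715 + 0.3 = 3.038.
Because AUC varies inversely with clearance, the combined effect is 1 / 3.038 = 0.33.

0.33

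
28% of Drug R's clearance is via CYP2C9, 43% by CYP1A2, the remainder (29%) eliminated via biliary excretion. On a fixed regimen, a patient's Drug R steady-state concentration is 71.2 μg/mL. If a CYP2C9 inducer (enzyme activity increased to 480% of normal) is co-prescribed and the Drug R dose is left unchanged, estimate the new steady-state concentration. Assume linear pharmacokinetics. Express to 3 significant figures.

The CYP2C9 pathway (28% of clearance) is boosted to 4.8× activity: 0.28 × 4.8 = 1.344.
CYP1A2 (43%) and the residual 29% are unaffected.
CL_new/CL_old = 1.344 + 0.43 + 0.29 = 2.064.
New steady-state concentration = baseline ÷ relative clearance = 71.2 / 2.064 = 34.5 μg/mL.

34.5 μg/mL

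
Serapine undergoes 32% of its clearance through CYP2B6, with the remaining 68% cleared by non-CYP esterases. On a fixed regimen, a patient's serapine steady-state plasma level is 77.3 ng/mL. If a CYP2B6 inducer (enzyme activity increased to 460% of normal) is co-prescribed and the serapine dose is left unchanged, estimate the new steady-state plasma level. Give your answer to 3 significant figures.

35.9 ng/mL

The CYP2B6 pathway (32% of clearance) rises to 4.6× activity: 0.32 × 4.6 = 1.472.
The remaining 68% of clearance is unaffected.
CL_new/CL_old = 1.472 + 0.68 = 2.152.
With dosing unchanged, steady-state plasma level scales as 1/CL: 77.3 / 2.152 = 35.9 ng/mL.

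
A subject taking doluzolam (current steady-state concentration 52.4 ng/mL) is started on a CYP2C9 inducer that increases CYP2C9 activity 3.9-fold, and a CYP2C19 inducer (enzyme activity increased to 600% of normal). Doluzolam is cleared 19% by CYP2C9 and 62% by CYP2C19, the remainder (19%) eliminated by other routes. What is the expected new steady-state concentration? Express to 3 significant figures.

The CYP2C9 pathway (19% of clearance) increases to 3.9× activity: 0.19 × 3.9 = 0.741.
The CYP2C19 pathway (62% of clearance) rises to 6× activity: 0.62 × 6 = 3.72.
The remaining 19% of clearance is unaffected.
Relative clearance = 0.741 + 3.72 + 0.19 = 4.651.
Steady-state concentration ∝ 1/CL: new value = 52.4 / 4.651 = 11.3 ng/mL.

11.3 ng/mL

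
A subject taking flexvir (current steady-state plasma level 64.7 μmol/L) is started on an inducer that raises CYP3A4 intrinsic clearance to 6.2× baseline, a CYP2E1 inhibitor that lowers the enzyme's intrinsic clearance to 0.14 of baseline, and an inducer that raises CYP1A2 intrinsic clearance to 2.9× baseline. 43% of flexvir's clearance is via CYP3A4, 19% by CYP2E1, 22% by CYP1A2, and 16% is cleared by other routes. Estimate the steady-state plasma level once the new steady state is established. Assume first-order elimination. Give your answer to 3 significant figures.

CYP3A4: 0.43 × 6.2 = 2.666
CYP2E1: 0.19 × 0.14 = 0.0266
CYP1A2: 0.22 × 2.9 = 0.638
Other: 0.16 (unchanged)
Relative clearance = 2.666 + 0.0266 + 0.638 + 0.16 = 3.4906.
Dividing the baseline by the relative clearance: 64.7 / 3.4906 = 18.5 μmol/L.

18.5 μmol/L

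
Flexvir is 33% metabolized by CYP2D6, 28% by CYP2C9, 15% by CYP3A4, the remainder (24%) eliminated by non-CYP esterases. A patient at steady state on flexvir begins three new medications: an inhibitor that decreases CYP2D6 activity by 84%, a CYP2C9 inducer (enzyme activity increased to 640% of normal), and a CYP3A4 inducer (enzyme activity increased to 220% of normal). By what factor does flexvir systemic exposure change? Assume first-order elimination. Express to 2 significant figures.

The CYP2D6 pathway (33% of clearance) is reduced to 0.16× activity: 0.33 × 0.16 = 0.0528.
The CYP2C9 pathway (28% of clearance) rises to 6.4× activity: 0.28 × 6.4 = 1.792.
The CYP3A4 pathway (15% of clearance) increases to 2.2× activity: 0.15 × 2.2 = 0.33.
The remaining 24% of clearance is unaffected.
CL_new/CL_old = 0.0528 + 1.792 + 0.33 + 0.24 = 2.4148.
Because systemic exposure varies inversely with clearance, the combined effect is 1 / 2.4148 = 0.41.

0.41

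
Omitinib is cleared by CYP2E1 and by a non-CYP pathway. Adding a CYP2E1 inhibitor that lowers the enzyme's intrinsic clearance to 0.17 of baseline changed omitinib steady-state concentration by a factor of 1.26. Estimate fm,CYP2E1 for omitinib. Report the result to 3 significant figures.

CL'/CL = 1 / 1.26 = 0.7937
0.17·fm + (1 − fm) = 0.7937
fm = (0.7937 − 1) / (0.17 − 1) = 0.249

0.249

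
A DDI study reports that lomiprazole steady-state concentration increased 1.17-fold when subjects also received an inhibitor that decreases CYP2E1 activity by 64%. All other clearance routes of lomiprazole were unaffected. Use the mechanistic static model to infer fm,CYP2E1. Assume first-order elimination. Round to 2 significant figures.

0.23

Call the CYP2E1 fraction fm. After the interaction, CL_new/CL_old = fm × 0.36 + (1 − fm).
Steady-state concentration ratio = 1 / (new CL fraction), so new CL fraction = 1 / 1.17 = 0.8547.
fm × 0.36 + 1 − fm = 0.8547  ⇒  fm × (0.36 − 1) = −0.1453  ⇒  fm = 0.23.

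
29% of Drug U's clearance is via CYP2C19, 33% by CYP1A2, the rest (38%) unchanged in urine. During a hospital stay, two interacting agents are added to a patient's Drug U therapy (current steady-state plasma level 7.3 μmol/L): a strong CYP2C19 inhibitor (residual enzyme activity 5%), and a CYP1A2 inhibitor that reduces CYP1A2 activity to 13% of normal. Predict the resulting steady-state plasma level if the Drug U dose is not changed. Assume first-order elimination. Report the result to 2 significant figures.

17 μmol/L

The CYP2C19 pathway (29% of clearance) falls to 0.05× activity: 0.29 × 0.05 = 0.0145.
The CYP1A2 pathway (33% of clearance) falls to 0.13× activity: 0.33 × 0.13 = 0.0429.
Non-CYP routes (38%) are unchanged.
CL_new/CL_old = 0.0145 + 0.0429 + 0.38 = 0.4374.
Steady-state plasma level ∝ 1/CL: new value = 7.3 / 0.4374 = 17 μmol/L.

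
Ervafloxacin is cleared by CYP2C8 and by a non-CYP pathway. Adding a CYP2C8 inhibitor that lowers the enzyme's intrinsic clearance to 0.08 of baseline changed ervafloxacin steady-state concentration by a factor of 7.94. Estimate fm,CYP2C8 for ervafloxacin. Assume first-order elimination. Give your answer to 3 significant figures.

0.950

Write x for the fraction cleared via CYP2C8. The observed steady-state concentration change means clearance fell to 1/7.94 = 0.1259 of baseline.
Setting x·0.08 + (1 − x) = 0.1259 and solving: x = (0.1259 − 1)/(0.08 − 1) = 0.950.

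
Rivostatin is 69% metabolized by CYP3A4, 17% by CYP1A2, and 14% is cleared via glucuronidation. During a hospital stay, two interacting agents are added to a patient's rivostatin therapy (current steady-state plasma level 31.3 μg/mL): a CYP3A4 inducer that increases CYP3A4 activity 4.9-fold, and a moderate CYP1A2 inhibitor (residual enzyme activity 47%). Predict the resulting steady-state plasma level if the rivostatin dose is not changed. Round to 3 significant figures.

The CYP3A4 pathway (69% of clearance) increases to 4.9× activity: 0.69 × 4.9 = 3.381.
The CYP1A2 pathway (17% of clearance) is reduced to 0.47× activity: 0.17 × 0.47 = 0.0799.
The remaining 14% of clearance is unaffected.
Relative clearance = 3.381 + 0.0799 + 0.14 = 3.6009.
Steady-state plasma level ∝ 1/CL: new value = 31.3 / 3.6009 = 8.69 μg/mL.

8.69 μg/mL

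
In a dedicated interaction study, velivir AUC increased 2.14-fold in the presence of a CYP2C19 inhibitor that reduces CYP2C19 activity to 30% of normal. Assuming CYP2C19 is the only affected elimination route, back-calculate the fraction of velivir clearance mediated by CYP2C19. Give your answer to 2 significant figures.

0.76

CL'/CL = 1 / 2.14 = 0.4673
0.3·fm + (1 − fm) = 0.4673
fm = (0.4673 − 1) / (0.3 − 1) = 0.76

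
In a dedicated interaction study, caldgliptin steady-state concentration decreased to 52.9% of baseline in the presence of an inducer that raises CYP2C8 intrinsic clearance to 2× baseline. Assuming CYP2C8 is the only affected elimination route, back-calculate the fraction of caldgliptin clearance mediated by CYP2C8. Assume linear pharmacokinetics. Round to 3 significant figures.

Let x = fm,CYP2C8. Because steady-state concentration ∝ 1/CL, relative clearance rose to 1/0.529 = 1.89.
Setting x·2 + (1 − x) = 1.89 and solving: x = (1.89 − 1)/(2 − 1) = 0.890.

0.890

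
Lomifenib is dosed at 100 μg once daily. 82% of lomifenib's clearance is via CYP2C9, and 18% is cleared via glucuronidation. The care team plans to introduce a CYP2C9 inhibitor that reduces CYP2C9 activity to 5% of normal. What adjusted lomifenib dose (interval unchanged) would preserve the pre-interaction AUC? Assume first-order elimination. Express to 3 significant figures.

22.1 μg

The CYP2C9 pathway (82% of clearance) falls to 0.05× activity: 0.82 × 0.05 = 0.041.
The remaining 18% of clearance is unaffected.
New clearance relative to baseline: 0.041 + 0.18 = 0.221.
To maintain the same steady-state level, dose must scale with clearance: new dose = 100 × 0.221 = 22.1 μg.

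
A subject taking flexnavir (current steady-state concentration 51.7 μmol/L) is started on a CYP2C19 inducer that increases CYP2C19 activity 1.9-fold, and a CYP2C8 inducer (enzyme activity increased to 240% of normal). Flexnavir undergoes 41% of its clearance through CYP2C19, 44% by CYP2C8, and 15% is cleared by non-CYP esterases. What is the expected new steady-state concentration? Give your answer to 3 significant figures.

26.0 μmol/L

CYP2C19: 0.41 × 1.9 = 0.779
CYP2C8: 0.44 × 2.4 = 1.056
Other: 0.15 (unchanged)
CL_new/CL_old = 0.779 + 1.056 + 0.15 = 1.985.
New steady-state concentration = 51.7 / 1.985 = 26.0 μmol/L (concentration scales inversely with clearance).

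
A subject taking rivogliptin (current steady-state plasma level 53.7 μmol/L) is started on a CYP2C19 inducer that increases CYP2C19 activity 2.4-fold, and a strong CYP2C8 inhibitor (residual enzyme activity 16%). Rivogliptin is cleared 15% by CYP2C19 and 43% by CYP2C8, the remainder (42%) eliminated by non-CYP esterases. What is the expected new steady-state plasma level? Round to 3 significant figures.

63.3 μmol/L

The CYP2C19 pathway (15% of clearance) is boosted to 2.4× activity: 0.15 × 2.4 = 0.36.
The CYP2C8 pathway (43% of clearance) is reduced to 0.16× activity: 0.43 × 0.16 = 0.0688.
The remaining 42% of clearance is unaffected.
CL_new/CL_old = 0.36 + 0.0688 + 0.42 = 0.8488.
Steady-state plasma level ∝ 1/CL: new value = 53.7 / 0.8488 = 63.3 μmol/L.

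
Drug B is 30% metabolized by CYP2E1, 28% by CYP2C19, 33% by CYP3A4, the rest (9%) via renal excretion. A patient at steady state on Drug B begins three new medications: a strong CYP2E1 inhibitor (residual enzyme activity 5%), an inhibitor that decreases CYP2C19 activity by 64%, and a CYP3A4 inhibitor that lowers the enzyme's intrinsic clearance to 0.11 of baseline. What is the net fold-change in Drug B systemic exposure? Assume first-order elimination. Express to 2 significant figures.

The CYP2E1 pathway (30% of clearance) falls to 0.05× activity: 0.3 × 0.05 = 0.015.
The CYP2C19 pathway (28% of clearance) falls to 0.36× activity: 0.28 × 0.36 = 0.1008.
The CYP3A4 pathway (33% of clearance) falls to 0.11× activity: 0.33 × 0.11 = 0.0363.
Non-CYP routes (9%) are unchanged.
CL_new/CL_old = 0.015 + 0.1008 + 0.0363 + 0.09 = 0.2421.
Because systemic exposure varies inversely with clearance, the combined effect is 1 / 0.2421 = 4.1.

4.1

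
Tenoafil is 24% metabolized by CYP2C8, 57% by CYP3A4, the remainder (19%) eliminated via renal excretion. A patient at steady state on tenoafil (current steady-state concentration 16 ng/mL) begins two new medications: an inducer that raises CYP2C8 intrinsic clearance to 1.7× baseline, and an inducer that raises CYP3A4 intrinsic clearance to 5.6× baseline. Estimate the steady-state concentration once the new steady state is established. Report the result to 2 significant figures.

4.2 ng/mL

CYP2C8: 0.24 × 1.7 = 0.408
CYP3A4: 0.57 × 5.6 = 3.192
Other: 0.19 (unchanged)
Relative clearance = 0.408 + 3.192 + 0.19 = 3.79.
New steady-state concentration = 16 / 3.79 = 4.2 ng/mL (concentration scales inversely with clearance).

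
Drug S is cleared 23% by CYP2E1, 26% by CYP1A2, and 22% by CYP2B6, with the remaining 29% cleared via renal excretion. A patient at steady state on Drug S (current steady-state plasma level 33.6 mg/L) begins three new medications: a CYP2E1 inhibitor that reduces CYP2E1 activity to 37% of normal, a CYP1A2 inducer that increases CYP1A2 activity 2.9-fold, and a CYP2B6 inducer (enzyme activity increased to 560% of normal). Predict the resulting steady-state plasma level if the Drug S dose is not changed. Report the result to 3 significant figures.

14.2 mg/L

CYP2E1: 0.23 × 0.37 = 0.0851
CYP1A2: 0.26 × 2.9 = 0.754
CYP2B6: 0.22 × 5.6 = 1.232
Other: 0.29 (unchanged)
Relative clearance = 0.0851 + 0.754 + 1.232 + 0.29 = 2.3611.
New steady-state plasma level = 33.6 / 2.3611 = 14.2 mg/L (concentration scales inversely with clearance).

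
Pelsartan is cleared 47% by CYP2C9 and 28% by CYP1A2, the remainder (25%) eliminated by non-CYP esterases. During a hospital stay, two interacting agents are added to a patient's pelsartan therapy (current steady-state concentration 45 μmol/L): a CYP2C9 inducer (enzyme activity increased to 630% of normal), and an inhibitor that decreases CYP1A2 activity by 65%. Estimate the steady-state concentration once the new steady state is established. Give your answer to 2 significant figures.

The CYP2C9 pathway (47% of clearance) is boosted to 6.3× activity: 0.47 × 6.3 = 2.961.
The CYP1A2 pathway (28% of clearance) is reduced to 0.35× activity: 0.28 × 0.35 = 0.098.
The remaining 25% of clearance is unaffected.
CL_new/CL_old = 2.961 + 0.098 + 0.25 = 3.309.
Dividing the baseline by the relative clearance: 45 / 3.309 = 14 μmol/L.

14 μmol/L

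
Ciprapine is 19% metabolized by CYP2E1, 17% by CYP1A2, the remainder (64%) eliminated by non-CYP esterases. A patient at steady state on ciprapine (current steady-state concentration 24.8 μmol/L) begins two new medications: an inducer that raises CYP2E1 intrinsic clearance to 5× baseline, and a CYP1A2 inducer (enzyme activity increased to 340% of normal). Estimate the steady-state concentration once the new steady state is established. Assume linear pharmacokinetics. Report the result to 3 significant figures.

The CYP2E1 pathway (19% of clearance) increases to 5× activity: 0.19 × 5 = 0.95.
The CYP1A2 pathway (17% of clearance) rises to 3.4× activity: 0.17 × 3.4 = 0.578.
Non-CYP routes (64%) are unchanged.
New clearance relative to baseline: 0.95 + 0.578 + 0.64 = 2.168.
New steady-state concentration = 24.8 / 2.168 = 11.4 μmol/L (concentration scales inversely with clearance).

11.4 μmol/L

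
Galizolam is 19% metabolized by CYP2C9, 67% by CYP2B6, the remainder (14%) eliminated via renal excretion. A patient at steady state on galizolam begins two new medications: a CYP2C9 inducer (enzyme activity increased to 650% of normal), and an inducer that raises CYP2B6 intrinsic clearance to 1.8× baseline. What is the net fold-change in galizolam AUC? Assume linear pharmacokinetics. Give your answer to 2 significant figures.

The CYP2C9 pathway (19% of clearance) increases to 6.5× activity: 0.19 × 6.5 = 1.235.
The CYP2B6 pathway (67% of clearance) increases to 1.8× activity: 0.67 × 1.8 = 1.206.
The remaining 14% of clearance is unaffected.
CL_new/CL_old = 1.235 + 1.206 + 0.14 = 2.581.
Net AUC ratio = 1 / 2.581 = 0.39.

0.39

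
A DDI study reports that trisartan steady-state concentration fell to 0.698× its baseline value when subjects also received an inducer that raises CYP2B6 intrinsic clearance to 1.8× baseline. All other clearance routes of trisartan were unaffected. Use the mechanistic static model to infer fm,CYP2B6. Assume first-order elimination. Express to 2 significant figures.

0.54

Let fm be the CYP2B6 fraction. New clearance relative to baseline = fm × 1.8 + (1 − fm).
Steady-state concentration ratio = 1 / (new CL fraction), so new CL fraction = 1 / 0.698 = 1.433.
fm × 1.8 + 1 − fm = 1.433  ⇒  fm × (1.8 − 1) = 0.4327  ⇒  fm = 0.54.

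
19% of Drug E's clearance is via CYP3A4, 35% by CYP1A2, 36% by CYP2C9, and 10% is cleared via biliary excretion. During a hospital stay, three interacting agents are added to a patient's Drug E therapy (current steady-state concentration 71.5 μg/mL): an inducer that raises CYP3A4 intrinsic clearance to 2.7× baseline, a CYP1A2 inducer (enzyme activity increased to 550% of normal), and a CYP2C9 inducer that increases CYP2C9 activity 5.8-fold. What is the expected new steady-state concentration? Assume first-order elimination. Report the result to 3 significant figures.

CYP3A4: 0.19 × 2.7 = 0.513
CYP1A2: 0.35 × 5.5 = 1.925
CYP2C9: 0.36 × 5.8 = 2.088
Other: 0.1 (unchanged)
Relative clearance = 0.513 + 1.925 + 2.088 + 0.1 = 4.626.
Dividing the baseline by the relative clearance: 71.5 / 4.626 = 15.5 μg/mL.

15.5 μg/mL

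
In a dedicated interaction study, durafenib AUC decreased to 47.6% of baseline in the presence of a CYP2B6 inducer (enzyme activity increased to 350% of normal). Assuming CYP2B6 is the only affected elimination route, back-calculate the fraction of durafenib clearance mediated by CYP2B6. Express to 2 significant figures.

0.44

Call the CYP2B6 fraction fm. After the interaction, CL_new/CL_old = fm × 3.5 + (1 − fm).
AUC ratio = 1 / (new CL fraction), so new CL fraction = 1 / 0.476 = 2.101.
fm × 3.5 + 1 − fm = 2.101  ⇒  fm × (3.5 − 1) = 1.101  ⇒  fm = 0.44.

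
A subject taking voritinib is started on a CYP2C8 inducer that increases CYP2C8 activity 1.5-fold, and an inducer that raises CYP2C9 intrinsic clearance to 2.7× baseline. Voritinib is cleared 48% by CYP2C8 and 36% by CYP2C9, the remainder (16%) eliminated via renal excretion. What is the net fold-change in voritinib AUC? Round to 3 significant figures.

The CYP2C8 pathway (48% of clearance) increases to 1.5× activity: 0.48 × 1.5 = 0.72.
The CYP2C9 pathway (36% of clearance) rises to 2.7× activity: 0.36 × 2.7 = 0.972.
The remaining 16% of clearance is unaffected.
New clearance relative to baseline: 0.72 + 0.972 + 0.16 = 1.852.
AUC ∝ 1/CL: fold-change = 1 / 1.852 = 0.540.

0.540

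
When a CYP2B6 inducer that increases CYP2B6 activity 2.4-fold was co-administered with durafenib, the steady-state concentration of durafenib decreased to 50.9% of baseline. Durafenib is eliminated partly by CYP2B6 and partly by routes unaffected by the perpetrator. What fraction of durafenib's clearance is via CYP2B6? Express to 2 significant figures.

0.69

Call the CYP2B6 fraction fm. After the interaction, CL_new/CL_old = fm × 2.4 + (1 − fm).
Steady-state concentration ratio = 1 / (new CL fraction), so new CL fraction = 1 / 0.509 = 1.965.
fm × 2.4 + 1 − fm = 1.965  ⇒  fm × (2.4 − 1) = 0.9646  ⇒  fm = 0.69.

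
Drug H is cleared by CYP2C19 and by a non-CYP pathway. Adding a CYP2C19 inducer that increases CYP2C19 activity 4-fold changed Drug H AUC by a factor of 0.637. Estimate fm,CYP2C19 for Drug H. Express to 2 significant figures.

CL'/CL = 1 / 0.637 = 1.57
4·fm + (1 − fm) = 1.57
fm = (1.57 − 1) / (4 − 1) = 0.19

0.19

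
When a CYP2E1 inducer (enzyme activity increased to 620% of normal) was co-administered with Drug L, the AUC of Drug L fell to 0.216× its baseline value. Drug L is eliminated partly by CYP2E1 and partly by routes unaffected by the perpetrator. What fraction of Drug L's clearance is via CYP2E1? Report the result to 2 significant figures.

0.70

CL'/CL = 1 / 0.216 = 4.63
6.2·fm + (1 − fm) = 4.63
fm = (4.63 − 1) / (6.2 − 1) = 0.70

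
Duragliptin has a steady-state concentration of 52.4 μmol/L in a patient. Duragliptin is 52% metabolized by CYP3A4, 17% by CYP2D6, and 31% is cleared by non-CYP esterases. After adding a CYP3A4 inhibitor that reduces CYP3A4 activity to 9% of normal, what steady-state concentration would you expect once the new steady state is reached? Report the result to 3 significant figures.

99.5 μmol/L

CYP3A4: 0.52 × 0.09 = 0.0468
CYP2D6: 0.17 (unchanged)
Other: 0.31 (unchanged)
CL_new/CL_old = 0.0468 + 0.17 + 0.31 = 0.5268.
With dosing unchanged, steady-state concentration scales as 1/CL: 52.4 / 0.5268 = 99.5 μmol/L.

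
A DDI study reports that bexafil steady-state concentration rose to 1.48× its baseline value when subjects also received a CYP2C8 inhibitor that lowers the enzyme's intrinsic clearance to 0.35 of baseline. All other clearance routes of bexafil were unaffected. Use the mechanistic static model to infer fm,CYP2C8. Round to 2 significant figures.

Call the CYP2C8 fraction fm. After the interaction, CL_new/CL_old = fm × 0.35 + (1 − fm).
Steady-state concentration ratio = 1 / (new CL fraction), so new CL fraction = 1 / 1.48 = 0.6757.
fm × 0.35 + 1 − fm = 0.6757  ⇒  fm × (0.35 − 1) = −0.3243  ⇒  fm = 0.50.

0.50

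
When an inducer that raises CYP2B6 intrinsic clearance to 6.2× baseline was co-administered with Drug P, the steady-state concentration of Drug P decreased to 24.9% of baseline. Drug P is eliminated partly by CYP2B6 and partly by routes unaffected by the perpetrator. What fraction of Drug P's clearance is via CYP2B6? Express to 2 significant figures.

CL'/CL = 1 / 0.249 = 4.016
6.2·fm + (1 − fm) = 4.016
fm = (4.016 − 1) / (6.2 − 1) = 0.58

0.58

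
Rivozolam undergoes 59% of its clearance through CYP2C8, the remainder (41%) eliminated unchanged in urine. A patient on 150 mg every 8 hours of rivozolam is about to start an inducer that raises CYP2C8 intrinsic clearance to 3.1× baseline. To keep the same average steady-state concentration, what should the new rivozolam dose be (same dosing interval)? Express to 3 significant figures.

336 mg

CYP2C8: 0.59 × 3.1 = 1.829
Other: 0.41 (unchanged)
New clearance relative to baseline: 1.829 + 0.41 = 2.239.
Css,avg = (dose rate)/CL, so holding Css fixed requires dose ∝ CL: 150 × 2.239 = 336 mg.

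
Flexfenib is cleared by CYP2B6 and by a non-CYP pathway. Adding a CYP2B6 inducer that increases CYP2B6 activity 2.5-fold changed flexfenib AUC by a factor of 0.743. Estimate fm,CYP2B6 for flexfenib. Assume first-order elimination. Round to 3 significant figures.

0.231

Write x for the fraction cleared via CYP2B6. The observed AUC change means clearance rose to 1/0.743 = 1.346 of baseline.
Setting x·2.5 + (1 − x) = 1.346 and solving: x = (1.346 − 1)/(2.5 − 1) = 0.231.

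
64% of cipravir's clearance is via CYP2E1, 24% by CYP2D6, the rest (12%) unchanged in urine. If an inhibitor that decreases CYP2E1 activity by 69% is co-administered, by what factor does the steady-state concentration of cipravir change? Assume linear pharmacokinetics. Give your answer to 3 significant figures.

CYP2E1: 0.64 × 0.31 = 0.1984
CYP2D6: 0.24 (unchanged)
Other: 0.12 (unchanged)
Relative clearance = 0.1984 + 0.24 + 0.12 = 0.5584.
Since steady-state concentration ∝ 1/CL, the ratio is 1 / 0.5584 = 1.79.

1.79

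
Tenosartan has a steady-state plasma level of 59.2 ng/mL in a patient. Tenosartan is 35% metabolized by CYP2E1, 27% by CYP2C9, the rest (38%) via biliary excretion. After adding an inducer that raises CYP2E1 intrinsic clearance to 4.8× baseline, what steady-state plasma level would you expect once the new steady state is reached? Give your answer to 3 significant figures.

25.4 ng/mL

The CYP2E1 pathway (35% of clearance) rises to 4.8× activity: 0.35 × 4.8 = 1.68.
CYP2C9 (27%) and the residual 38% are unaffected.
New clearance relative to baseline: 1.68 + 0.27 + 0.38 = 2.33.
With dosing unchanged, steady-state plasma level scales as 1/CL: 59.2 / 2.33 = 25.4 ng/mL.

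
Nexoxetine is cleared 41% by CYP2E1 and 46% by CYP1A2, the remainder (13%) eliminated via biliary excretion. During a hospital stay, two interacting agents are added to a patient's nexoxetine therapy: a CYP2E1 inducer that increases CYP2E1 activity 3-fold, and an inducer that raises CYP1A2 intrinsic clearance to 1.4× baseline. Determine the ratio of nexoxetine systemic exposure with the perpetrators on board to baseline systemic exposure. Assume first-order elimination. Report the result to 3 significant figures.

0.499

CYP2E1: 0.41 × 3 = 1.23
CYP1A2: 0.46 × 1.4 = 0.644
Other: 0.13 (unchanged)
New clearance relative to baseline: 1.23 + 0.644 + 0.13 = 2.004.
Systemic exposure ∝ 1/CL: fold-change = 1 / 2.004 = 0.499.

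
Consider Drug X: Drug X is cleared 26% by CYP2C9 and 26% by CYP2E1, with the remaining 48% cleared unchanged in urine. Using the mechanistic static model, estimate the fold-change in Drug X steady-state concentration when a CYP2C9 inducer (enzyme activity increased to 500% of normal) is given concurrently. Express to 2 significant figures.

0.49

CYP2C9: 0.26 × 5 = 1.3
CYP2E1: 0.26 (unchanged)
Other: 0.48 (unchanged)
CL_new/CL_old = 1.3 + 0.26 + 0.48 = 2.04.
Steady-state concentration is inversely proportional to clearance, so the fold-change is 1 / 2.04 = 0.49.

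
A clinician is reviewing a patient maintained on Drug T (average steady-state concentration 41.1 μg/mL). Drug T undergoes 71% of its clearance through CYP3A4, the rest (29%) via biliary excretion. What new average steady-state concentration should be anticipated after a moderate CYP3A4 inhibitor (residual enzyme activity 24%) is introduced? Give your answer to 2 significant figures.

The CYP3A4 pathway (71% of clearance) is reduced to 0.24× activity: 0.71 × 0.24 = 0.1704.
The remaining 29% of clearance is unaffected.
New clearance relative to baseline: 0.1704 + 0.29 = 0.4604.
With dosing unchanged, average steady-state concentration scales as 1/CL: 41.1 / 0.4604 = 89 μg/mL.

89 μg/mL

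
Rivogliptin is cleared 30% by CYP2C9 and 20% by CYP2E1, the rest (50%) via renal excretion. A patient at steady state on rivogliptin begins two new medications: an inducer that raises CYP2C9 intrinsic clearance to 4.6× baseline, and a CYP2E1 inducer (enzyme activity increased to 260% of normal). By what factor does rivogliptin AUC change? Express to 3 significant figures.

0.417

The CYP2C9 pathway (30% of clearance) rises to 4.6× activity: 0.3 × 4.6 = 1.38.
The CYP2E1 pathway (20% of clearance) increases to 2.6× activity: 0.2 × 2.6 = 0.52.
Non-CYP routes (50%) are unchanged.
Relative clearance = 1.38 + 0.52 + 0.5 = 2.4.
Net AUC ratio = 1 / 2.4 = 0.417.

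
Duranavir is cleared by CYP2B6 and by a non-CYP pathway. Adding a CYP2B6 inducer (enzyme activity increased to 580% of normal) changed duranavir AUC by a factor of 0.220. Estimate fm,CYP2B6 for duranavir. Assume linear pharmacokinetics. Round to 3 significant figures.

Write x for the fraction cleared via CYP2B6. The observed AUC change means clearance rose to 1/0.220 = 4.545 of baseline.
Setting x·5.8 + (1 − x) = 4.545 and solving: x = (4.545 − 1)/(5.8 − 1) = 0.739.

0.739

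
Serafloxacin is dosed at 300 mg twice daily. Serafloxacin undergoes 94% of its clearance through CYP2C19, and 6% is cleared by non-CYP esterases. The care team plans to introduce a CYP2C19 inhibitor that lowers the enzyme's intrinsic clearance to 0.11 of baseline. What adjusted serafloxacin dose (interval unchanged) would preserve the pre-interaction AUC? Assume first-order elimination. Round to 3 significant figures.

The CYP2C19 pathway (94% of clearance) drops to 0.11× activity: 0.94 × 0.11 = 0.1034.
The remaining 6% of clearance is unaffected.
Relative clearance = 0.1034 + 0.06 = 0.1634.
Css,avg = (dose rate)/CL, so holding Css fixed requires dose ∝ CL: 300 × 0.1634 = 49.0 mg.

49.0 mg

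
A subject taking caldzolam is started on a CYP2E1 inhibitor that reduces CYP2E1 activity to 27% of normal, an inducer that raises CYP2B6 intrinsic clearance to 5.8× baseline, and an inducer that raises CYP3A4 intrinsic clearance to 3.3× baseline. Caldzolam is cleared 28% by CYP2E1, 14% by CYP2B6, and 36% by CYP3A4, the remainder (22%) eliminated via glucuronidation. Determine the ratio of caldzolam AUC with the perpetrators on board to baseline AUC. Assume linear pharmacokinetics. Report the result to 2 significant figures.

0.44

The CYP2E1 pathway (28% of clearance) drops to 0.27× activity: 0.28 × 0.27 = 0.0756.
The CYP2B6 pathway (14% of clearance) is boosted to 5.8× activity: 0.14 × 5.8 = 0.812.
The CYP3A4 pathway (36% of clearance) rises to 3.3× activity: 0.36 × 3.3 = 1.188.
The remaining 22% of clearance is unaffected.
New clearance relative to baseline: 0.0756 + 0.812 + 1.188 + 0.22 = 2.2956.
Net AUC ratio = 1 / 2.2956 = 0.44.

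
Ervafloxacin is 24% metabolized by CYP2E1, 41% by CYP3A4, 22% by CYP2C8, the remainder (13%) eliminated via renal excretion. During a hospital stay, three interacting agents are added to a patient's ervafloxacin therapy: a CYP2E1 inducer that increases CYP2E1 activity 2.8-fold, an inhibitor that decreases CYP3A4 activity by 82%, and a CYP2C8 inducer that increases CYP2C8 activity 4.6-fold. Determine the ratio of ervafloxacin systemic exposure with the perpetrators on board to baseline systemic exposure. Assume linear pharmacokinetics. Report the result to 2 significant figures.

0.53

CYP2E1: 0.24 × 2.8 = 0.672
CYP3A4: 0.41 × 0.18 = 0.0738
CYP2C8: 0.22 × 4.6 = 1.012
Other: 0.13 (unchanged)
CL_new/CL_old = 0.672 + 0.0738 + 1.012 + 0.13 = 1.8878.
Net systemic exposure ratio = 1 / 1.8878 = 0.53.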